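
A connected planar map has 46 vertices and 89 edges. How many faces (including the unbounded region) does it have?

Euler's formula for a connected plane graph: V − E + F = 2, so F = 2 − 46 + 89 = 45.

45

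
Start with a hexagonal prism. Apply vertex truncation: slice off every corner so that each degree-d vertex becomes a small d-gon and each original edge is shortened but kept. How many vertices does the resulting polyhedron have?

36

The base solid has V = 12, E = 18, F = 8.
Truncation replaces each original edge-end by a new vertex, so V′ = 2E = 36.
Each original edge survives, and each old vertex of degree d contributes d new edges; summing degrees gives Σd = 2E, so E′ = E + 2E = 3E = 54.
Each original face survives and each original vertex becomes one new face: F′ = F + V = 20.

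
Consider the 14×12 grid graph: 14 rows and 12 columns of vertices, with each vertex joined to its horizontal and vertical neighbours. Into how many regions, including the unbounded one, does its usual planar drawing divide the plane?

The grid has V = 14·12 = 168 vertices and E = 14·11 + 12·13 = 310 edges.
F = 2 − V + E = 2 − 168 + 310 = 144.

144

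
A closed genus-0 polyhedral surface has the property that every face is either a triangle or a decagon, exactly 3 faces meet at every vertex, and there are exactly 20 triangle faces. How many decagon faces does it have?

12

Let x be the number of decagons; then F = 20 + x.
Edge–face incidences: 2E = 3·20 + 10·x = 60 + 10x.
Every vertex has degree 3, so 3V = 2E.
Euler: V − E + F = 2 ⇒ (2E)/3 − E + (20 + x) = 2.
Multiply by 6: 2·(2E) − 3·(2E) + 6·(20 + x) = 12, i.e. 120 + 6x − (60 + 10x) = 12.
Collecting terms: −4x + 60 = 12, so −4x = −48, so x = 12.
Then 2E = 60 + 10·12 = 180, so E = 90, V = 2E/3 = 60, F = 20 + 12 = 32.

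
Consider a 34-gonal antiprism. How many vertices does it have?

An antiprism on an n-gon has two n-gon caps and 2n triangles: V = 2·34 = 68, E = 4·34 = 136, F = 2·34 + 2 = 70.

68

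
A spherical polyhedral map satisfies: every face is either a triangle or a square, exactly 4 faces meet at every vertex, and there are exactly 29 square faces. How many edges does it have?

Let x be the number of triangles; then F = 29 + x.
Edge–face incidences: 2E = 4·29 + 3·x = 116 + 3x.
Every vertex has degree 4, so 4V = 2E.
Euler: V − E + F = 2 ⇒ (2E)/4 − E + (29 + x) = 2.
Multiply by 8: 2·(2E) − 4·(2E) + 8·(29 + x) = 16, i.e. 232 + 8x − 2·(116 + 3x) = 16.
Collecting terms: 2x = 16, so x = 8.
Then 2E = 116 + 3·8 = 140, so E = 70, V = 2E/4 = 35, F = 29 + 8 = 37.

70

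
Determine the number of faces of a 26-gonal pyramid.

27

A pyramid on an n-gon base has one n-gon and n triangles: V = 26 + 1 = 27, E = 2·26 = 52, F = 26 + 1 = 27.
Check: V − E + F = 27 − 52 + 27 = 2.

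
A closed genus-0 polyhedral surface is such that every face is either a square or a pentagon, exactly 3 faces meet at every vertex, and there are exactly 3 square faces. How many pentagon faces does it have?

Let x be the number of pentagons; then F = 3 + x.
Edge–face incidences: 2E = 4·3 + 5·x = 12 + 5x.
Every vertex has degree 3, so 3V = 2E.
Euler: V − E + F = 2 ⇒ (2E)/3 − E + (3 + x) = 2.
Multiply by 6: 2·(2E) − 3·(2E) + 6·(3 + x) = 12, i.e. 18 + 6x − (12 + 5x) = 12.
Collecting terms: x + 6 = 12, so x = 6.
Then 2E = 12 + 5·6 = 42, so E = 21, V = 2E/3 = 14, F = 3 + 6 = 9.

6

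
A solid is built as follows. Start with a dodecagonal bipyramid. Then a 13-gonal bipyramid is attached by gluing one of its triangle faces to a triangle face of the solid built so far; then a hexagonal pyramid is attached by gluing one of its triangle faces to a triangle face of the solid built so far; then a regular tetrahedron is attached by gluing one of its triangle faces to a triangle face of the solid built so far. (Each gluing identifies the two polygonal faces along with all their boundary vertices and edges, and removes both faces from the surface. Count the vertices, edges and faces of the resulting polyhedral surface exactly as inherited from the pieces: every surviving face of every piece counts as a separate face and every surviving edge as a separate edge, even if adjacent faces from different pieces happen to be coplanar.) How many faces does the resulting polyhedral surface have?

55

A dodecagonal bipyramid: V=14, E=36, F=24.
Attach a 13-gonal bipyramid (V=15, E=39, F=26) along a 3-gon: merge 3 vertices and 3 edges, delete both glued faces → V=26, E=72, F=48.
Attach a hexagonal pyramid (V=7, E=12, F=7) along a 3-gon: merge 3 vertices and 3 edges, delete both glued faces → V=30, E=81, F=53.
Attach a regular tetrahedron (V=4, E=6, F=4) along a 3-gon: merge 3 vertices and 3 edges, delete both glued faces → V=31, E=84, F=55.
Check: V − E + F = 31 − 84 + 55 = 2.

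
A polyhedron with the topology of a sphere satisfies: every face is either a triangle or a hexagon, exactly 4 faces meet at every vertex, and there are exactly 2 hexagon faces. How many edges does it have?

Let x be the number of triangles; then F = 2 + x.
Edge–face incidences: 2E = 6·2 + 3·x = 12 + 3x.
Every vertex has degree 4, so 4V = 2E.
Euler: V − E + F = 2 ⇒ (2E)/4 − E + (2 + x) = 2.
Multiply by 8: 2·(2E) − 4·(2E) + 8·(2 + x) = 16, i.e. 16 + 8x − 2·(12 + 3x) = 16.
Collecting terms: 2x − 8 = 16, so 2x = 24, so x = 12.
Then 2E = 12 + 3·12 = 48, so E = 24, V = 2E/4 = 12, F = 2 + 12 = 14.

24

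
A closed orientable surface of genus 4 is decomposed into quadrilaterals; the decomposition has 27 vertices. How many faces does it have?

33

χ = 2 − 2·4 = -6, and every face is a square so 4F = 2E.
V − E + F = -6 with E = 4F/2 gives 27 − (4/2 − 1)·F = -6, so F = 33 and E = 66.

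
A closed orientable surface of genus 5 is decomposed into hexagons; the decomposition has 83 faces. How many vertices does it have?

χ = 2 − 2·5 = -8, and every face is a hexagon so 6F = 2E.
E = 6·83/2 = 249. Then V = -8 + E − F = -8 + 249 − 83 = 158.

158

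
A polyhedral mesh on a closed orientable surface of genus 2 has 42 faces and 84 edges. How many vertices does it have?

For a closed orientable surface of genus 2, χ = 2 − 2·2 = -2.
V = -2 + E − F = -2 + 84 − 42 = 40.

40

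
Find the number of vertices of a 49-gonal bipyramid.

A bipyramid over an n-gon has 2n triangular faces and n + 2 vertices: V = 49 + 2 = 51, E = 3·49 = 147, F = 2·49 = 98.

51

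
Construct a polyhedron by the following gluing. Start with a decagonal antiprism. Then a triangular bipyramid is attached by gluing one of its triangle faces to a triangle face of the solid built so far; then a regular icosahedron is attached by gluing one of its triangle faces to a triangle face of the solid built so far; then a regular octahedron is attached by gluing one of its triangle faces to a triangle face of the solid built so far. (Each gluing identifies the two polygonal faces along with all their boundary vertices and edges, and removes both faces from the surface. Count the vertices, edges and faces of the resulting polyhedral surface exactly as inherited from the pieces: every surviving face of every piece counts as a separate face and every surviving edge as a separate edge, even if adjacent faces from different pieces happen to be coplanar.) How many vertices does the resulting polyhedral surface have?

34

A decagonal antiprism: V=20, E=40, F=22.
Attach a triangular bipyramid (V=5, E=9, F=6) along a 3-gon: merge 3 vertices and 3 edges, delete both glued faces → V=22, E=46, F=26.
Attach a regular icosahedron (V=12, E=30, F=20) along a 3-gon: merge 3 vertices and 3 edges, delete both glued faces → V=31, E=73, F=44.
Attach a regular octahedron (V=6, E=12, F=8) along a 3-gon: merge 3 vertices and 3 edges, delete both glued faces → V=34, E=82, F=50.
Check: V − E + F = 34 − 82 + 50 = 2.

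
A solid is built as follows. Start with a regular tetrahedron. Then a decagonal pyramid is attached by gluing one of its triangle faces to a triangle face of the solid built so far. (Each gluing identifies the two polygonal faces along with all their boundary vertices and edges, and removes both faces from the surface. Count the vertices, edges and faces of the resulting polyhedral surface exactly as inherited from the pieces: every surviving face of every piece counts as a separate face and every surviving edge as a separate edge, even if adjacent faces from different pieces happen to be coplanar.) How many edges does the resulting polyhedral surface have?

23

A regular tetrahedron: V=4, E=6, F=4.
Attach a decagonal pyramid (V=11, E=20, F=11) along a 3-gon: merge 3 vertices and 3 edges, delete both glued faces → V=12, E=23, F=13.
Check: V − E + F = 12 − 23 + 13 = 2.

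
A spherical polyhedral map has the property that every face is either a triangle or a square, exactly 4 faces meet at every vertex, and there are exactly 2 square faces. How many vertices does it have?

8

Let x be the number of triangles; then F = 2 + x.
Edge–face incidences: 2E = 4·2 + 3·x = 8 + 3x.
Every vertex has degree 4, so 4V = 2E.
Euler: V − E + F = 2 ⇒ (2E)/4 − E + (2 + x) = 2.
Multiply by 8: 2·(2E) − 4·(2E) + 8·(2 + x) = 16, i.e. 16 + 8x − 2·(8 + 3x) = 16.
Collecting terms: 2x = 16, so x = 8.
Then 2E = 8 + 3·8 = 32, so E = 16, V = 2E/4 = 8, F = 2 + 8 = 10.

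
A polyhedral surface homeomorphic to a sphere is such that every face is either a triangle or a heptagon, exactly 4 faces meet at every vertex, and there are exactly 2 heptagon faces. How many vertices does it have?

14

Let x be the number of triangles; then F = 2 + x.
Edge–face incidences: 2E = 7·2 + 3·x = 14 + 3x.
Every vertex has degree 4, so 4V = 2E.
Euler: V − E + F = 2 ⇒ (2E)/4 − E + (2 + x) = 2.
Multiply by 8: 2·(2E) − 4·(2E) + 8·(2 + x) = 16, i.e. 16 + 8x − 2·(14 + 3x) = 16.
Collecting terms: 2x − 12 = 16, so 2x = 28, so x = 14.
Then 2E = 14 + 3·14 = 56, so E = 28, V = 2E/4 = 14, F = 2 + 14 = 16.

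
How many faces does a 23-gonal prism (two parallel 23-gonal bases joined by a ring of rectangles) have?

A prism on an n-gon has two n-gon bases and n rectangular sides: V = 2·23 = 46, E = 3·23 = 69, F = 23 + 2 = 25.

25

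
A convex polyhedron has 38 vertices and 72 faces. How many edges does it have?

Here V − E + F = 2.
E = V + F − (2) = 38 + 72 − (2) = 108.

108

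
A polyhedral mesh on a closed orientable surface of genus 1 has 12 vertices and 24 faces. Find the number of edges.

36

For a closed orientable surface of genus 1, χ = 2 − 2·1 = 0.
E = V + F − (0) = 12 + 24 − (0) = 36.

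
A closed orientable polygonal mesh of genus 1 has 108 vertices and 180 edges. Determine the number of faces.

For a closed orientable surface of genus 1, χ = 2 − 2·1 = 0.
F = 0 − V + E = 0 − 108 + 180 = 72.

72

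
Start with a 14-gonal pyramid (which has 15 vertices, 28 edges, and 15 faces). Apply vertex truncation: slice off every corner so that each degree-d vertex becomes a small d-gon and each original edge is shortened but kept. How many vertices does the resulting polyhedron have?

Truncation replaces each original edge-end by a new vertex, so V′ = 2E = 56.
Each original edge survives, and each old vertex of degree d contributes d new edges; summing degrees gives Σd = 2E, so E′ = E + 2E = 3E = 84.
Each original face survives and each original vertex becomes one new face: F′ = F + V = 30.

56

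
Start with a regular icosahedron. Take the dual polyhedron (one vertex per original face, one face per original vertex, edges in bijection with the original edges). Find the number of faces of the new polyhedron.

12

The base solid has V = 12, E = 30, F = 20.
The dual swaps V and F and preserves E: V′ = F = 20, E′ = E = 30, F′ = V = 12.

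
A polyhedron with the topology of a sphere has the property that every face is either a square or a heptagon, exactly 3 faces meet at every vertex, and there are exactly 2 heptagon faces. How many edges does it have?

Let x be the number of squares; then F = 2 + x.
Edge–face incidences: 2E = 7·2 + 4·x = 14 + 4x.
Every vertex has degree 3, so 3V = 2E.
Euler: V − E + F = 2 ⇒ (2E)/3 − E + (2 + x) = 2.
Multiply by 6: 2·(2E) − 3·(2E) + 6·(2 + x) = 12, i.e. 12 + 6x − (14 + 4x) = 12.
Collecting terms: 2x − 2 = 12, so 2x = 14, so x = 7.
Then 2E = 14 + 4·7 = 42, so E = 21, V = 2E/3 = 14, F = 2 + 7 = 9.

21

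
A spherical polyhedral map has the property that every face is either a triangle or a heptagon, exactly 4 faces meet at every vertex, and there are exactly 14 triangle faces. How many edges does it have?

Let x be the number of heptagons; then F = 14 + x.
Edge–face incidences: 2E = 3·14 + 7·x = 42 + 7x.
Every vertex has degree 4, so 4V = 2E.
Euler: V − E + F = 2 ⇒ (2E)/4 − E + (14 + x) = 2.
Multiply by 8: 2·(2E) − 4·(2E) + 8·(14 + x) = 16, i.e. 112 + 8x − 2·(42 + 7x) = 16.
Collecting terms: −6x + 28 = 16, so −6x = −12, so x = 2.
Then 2E = 42 + 7·2 = 56, so E = 28, V = 2E/4 = 14, F = 14 + 2 = 16.

28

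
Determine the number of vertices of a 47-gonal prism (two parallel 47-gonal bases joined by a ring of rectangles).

94

A prism on an n-gon has two n-gon bases and n rectangular sides: V = 2·47 = 94, E = 3·47 = 141, F = 47 + 2 = 49.
Check: V − E + F = 94 − 141 + 49 = 2.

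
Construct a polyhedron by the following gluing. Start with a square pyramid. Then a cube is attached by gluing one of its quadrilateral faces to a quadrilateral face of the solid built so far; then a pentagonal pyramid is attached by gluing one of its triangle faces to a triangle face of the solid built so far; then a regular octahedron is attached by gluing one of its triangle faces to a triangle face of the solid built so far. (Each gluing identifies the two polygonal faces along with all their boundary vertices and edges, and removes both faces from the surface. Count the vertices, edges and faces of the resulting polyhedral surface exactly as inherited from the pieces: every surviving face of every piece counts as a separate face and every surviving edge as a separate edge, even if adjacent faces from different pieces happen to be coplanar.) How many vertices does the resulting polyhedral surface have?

15

A square pyramid: V=5, E=8, F=5.
Attach a cube (V=8, E=12, F=6) along a 4-gon: merge 4 vertices and 4 edges, delete both glued faces → V=9, E=16, F=9.
Attach a pentagonal pyramid (V=6, E=10, F=6) along a 3-gon: merge 3 vertices and 3 edges, delete both glued faces → V=12, E=23, F=13.
Attach a regular octahedron (V=6, E=12, F=8) along a 3-gon: merge 3 vertices and 3 edges, delete both glued faces → V=15, E=32, F=19.
Check: V − E + F = 15 − 32 + 19 = 2.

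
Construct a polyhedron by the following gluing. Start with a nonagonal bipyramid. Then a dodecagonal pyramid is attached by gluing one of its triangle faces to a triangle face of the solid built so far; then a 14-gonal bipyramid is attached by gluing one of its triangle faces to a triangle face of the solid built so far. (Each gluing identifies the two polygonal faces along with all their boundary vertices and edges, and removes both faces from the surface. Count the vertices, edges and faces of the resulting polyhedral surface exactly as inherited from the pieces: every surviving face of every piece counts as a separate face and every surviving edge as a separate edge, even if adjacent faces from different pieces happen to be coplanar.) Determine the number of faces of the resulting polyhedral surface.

A nonagonal bipyramid: V=11, E=27, F=18.
Attach a dodecagonal pyramid (V=13, E=24, F=13) along a 3-gon: merge 3 vertices and 3 edges, delete both glued faces → V=21, E=48, F=29.
Attach a 14-gonal bipyramid (V=16, E=42, F=28) along a 3-gon: merge 3 vertices and 3 edges, delete both glued faces → V=34, E=87, F=55.
Check: V − E + F = 34 − 87 + 55 = 2.

55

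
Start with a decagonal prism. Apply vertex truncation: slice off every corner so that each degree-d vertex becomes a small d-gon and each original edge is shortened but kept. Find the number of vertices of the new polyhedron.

60

The base solid has V = 20, E = 30, F = 12.
Truncation replaces each original edge-end by a new vertex, so V′ = 2E = 60.
Each original edge survives, and each old vertex of degree d contributes d new edges; summing degrees gives Σd = 2E, so E′ = E + 2E = 3E = 90.
Each original face survives and each original vertex becomes one new face: F′ = F + V = 32.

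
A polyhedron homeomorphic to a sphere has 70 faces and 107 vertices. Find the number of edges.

Here V − E + F = 2.
E = V + F − (2) = 107 + 70 − (2) = 175.

175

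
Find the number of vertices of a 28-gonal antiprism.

56

An antiprism on an n-gon has two n-gon caps and 2n triangles: V = 2·28 = 56, E = 4·28 = 112, F = 2·28 + 2 = 58.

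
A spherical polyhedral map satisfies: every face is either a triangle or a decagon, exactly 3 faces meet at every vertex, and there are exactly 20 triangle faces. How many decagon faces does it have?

12

Let x be the number of decagons; then F = 20 + x.
Edge–face incidences: 2E = 3·20 + 10·x = 60 + 10x.
Every vertex has degree 3, so 3V = 2E.
Euler: V − E + F = 2 ⇒ (2E)/3 − E + (20 + x) = 2.
Multiply by 6: 2·(2E) − 3·(2E) + 6·(20 + x) = 12, i.e. 120 + 6x − (60 + 10x) = 12.
Collecting terms: −4x + 60 = 12, so −4x = −48, so x = 12.
Then 2E = 60 + 10·12 = 180, so E = 90, V = 2E/3 = 60, F = 20 + 12 = 32.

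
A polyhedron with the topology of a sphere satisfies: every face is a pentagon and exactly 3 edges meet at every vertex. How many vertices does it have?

Each face has 5 edges and each edge borders two faces, so 2E = 5F.
Each vertex has degree 3, so 3V = 2E and hence V = 5F/3.
Euler: V − E + F = 2 ⇒ (5F/3) − (5F/2) + F = 2.
Multiply by 6: (10 − 15 + 6)F = 12, i.e. 1F = 12.
So F = 12, E = 5·12/2 = 30, V = 5·12/3 = 20.

20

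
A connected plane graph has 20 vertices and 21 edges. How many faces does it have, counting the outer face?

3

Euler's formula for a connected plane graph: V − E + F = 2, so F = 2 − 20 + 21 = 3.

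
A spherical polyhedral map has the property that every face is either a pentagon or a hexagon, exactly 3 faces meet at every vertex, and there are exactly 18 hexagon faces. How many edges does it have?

Let x be the number of pentagons; then F = 18 + x.
Edge–face incidences: 2E = 6·18 + 5·x = 108 + 5x.
Every vertex has degree 3, so 3V = 2E.
Euler: V − E + F = 2 ⇒ (2E)/3 − E + (18 + x) = 2.
Multiply by 6: 2·(2E) − 3·(2E) + 6·(18 + x) = 12, i.e. 108 + 6x − (108 + 5x) = 12.
Collecting terms: x = 12.
Then 2E = 108 + 5·12 = 168, so E = 84, V = 2E/3 = 56, F = 18 + 12 = 30.

84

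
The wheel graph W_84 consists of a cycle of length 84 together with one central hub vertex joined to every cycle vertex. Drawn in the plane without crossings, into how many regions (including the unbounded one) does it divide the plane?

85

W_84 has V = 84 + 1 = 85 vertices and E = 2·84 = 168 edges.
By Euler's formula F = 2 − V + E = 2 − 85 + 168 = 85.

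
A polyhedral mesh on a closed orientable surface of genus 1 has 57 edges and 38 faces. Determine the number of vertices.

19

For a closed orientable surface of genus 1, χ = 2 − 2·1 = 0.
V = 0 + E − F = 0 + 57 − 38 = 19.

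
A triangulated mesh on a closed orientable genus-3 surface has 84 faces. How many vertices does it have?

38

χ = 2 − 2·3 = -4, and every face is a triangle so 3F = 2E.
E = 3·84/2 = 126. Then V = -4 + E − F = -4 + 126 − 84 = 38.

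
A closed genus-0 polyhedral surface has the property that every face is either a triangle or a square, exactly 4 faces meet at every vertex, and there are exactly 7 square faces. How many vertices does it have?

13

Let x be the number of triangles; then F = 7 + x.
Edge–face incidences: 2E = 4·7 + 3·x = 28 + 3x.
Every vertex has degree 4, so 4V = 2E.
Euler: V − E + F = 2 ⇒ (2E)/4 − E + (7 + x) = 2.
Multiply by 8: 2·(2E) − 4·(2E) + 8·(7 + x) = 16, i.e. 56 + 8x − 2·(28 + 3x) = 16.
Collecting terms: 2x = 16, so x = 8.
Then 2E = 28 + 3·8 = 52, so E = 26, V = 2E/4 = 13, F = 7 + 8 = 15.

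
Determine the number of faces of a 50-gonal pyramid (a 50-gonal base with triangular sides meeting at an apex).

A pyramid on an n-gon base has one n-gon and n triangles: V = 50 + 1 = 51, E = 2·50 = 100, F = 50 + 1 = 51.

51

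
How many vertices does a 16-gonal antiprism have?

32

An antiprism on an n-gon has two n-gon caps and 2n triangles: V = 2·16 = 32, E = 4·16 = 64, F = 2·16 + 2 = 34.
Check: V − E + F = 32 − 64 + 34 = 2.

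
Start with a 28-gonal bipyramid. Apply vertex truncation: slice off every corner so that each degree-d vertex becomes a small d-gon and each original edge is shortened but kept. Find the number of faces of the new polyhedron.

The base solid has V = 30, E = 84, F = 56.
Truncation replaces each original edge-end by a new vertex, so V′ = 2E = 168.
Each original edge survives, and each old vertex of degree d contributes d new edges; summing degrees gives Σd = 2E, so E′ = E + 2E = 3E = 252.
Each original face survives and each original vertex becomes one new face: F′ = F + V = 86.

86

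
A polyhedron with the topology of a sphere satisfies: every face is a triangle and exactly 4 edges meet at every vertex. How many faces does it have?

Each face has 3 edges and each edge borders two faces, so 2E = 3F.
Each vertex has degree 4, so 4V = 2E and hence V = 3F/4.
Euler: V − E + F = 2 ⇒ (3F/4) − (3F/2) + F = 2.
Multiply by 8: (6 − 12 + 8)F = 16, i.e. 2F = 16.
So F = 8, E = 3·8/2 = 12, V = 3·8/4 = 6.

8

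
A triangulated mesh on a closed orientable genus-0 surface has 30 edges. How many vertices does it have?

χ = 2 − 2·0 = 2, and every face is a triangle so 3F = 2E.
F = 2E/3 = 20. Then V = 2 + E − F = 2 + 30 − 20 = 12.

12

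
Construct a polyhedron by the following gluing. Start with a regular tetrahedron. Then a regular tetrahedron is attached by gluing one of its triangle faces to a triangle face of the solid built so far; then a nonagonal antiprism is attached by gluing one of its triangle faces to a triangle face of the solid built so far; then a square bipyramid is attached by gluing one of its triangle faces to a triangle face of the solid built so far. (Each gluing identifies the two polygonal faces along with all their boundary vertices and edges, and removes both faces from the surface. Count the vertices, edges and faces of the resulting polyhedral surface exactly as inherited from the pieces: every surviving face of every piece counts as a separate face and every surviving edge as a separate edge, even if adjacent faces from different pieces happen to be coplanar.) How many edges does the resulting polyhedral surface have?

51

A regular tetrahedron: V=4, E=6, F=4.
Attach a regular tetrahedron (V=4, E=6, F=4) along a 3-gon: merge 3 vertices and 3 edges, delete both glued faces → V=5, E=9, F=6.
Attach a nonagonal antiprism (V=18, E=36, F=20) along a 3-gon: merge 3 vertices and 3 edges, delete both glued faces → V=20, E=42, F=24.
Attach a square bipyramid (V=6, E=12, F=8) along a 3-gon: merge 3 vertices and 3 edges, delete both glued faces → V=23, E=51, F=30.
Check: V − E + F = 23 − 51 + 30 = 2.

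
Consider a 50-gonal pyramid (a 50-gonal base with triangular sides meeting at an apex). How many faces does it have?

A pyramid on an n-gon base has one n-gon and n triangles: V = 50 + 1 = 51, E = 2·50 = 100, F = 50 + 1 = 51.

51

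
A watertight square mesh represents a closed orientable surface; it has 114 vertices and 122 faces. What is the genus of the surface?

5

Every face is a square, so 2E = 4·122 = 488, giving E = 244.
χ = V − E + F = 114 − 244 + 122 = -8.
For a closed orientable surface χ = 2 − 2g, so g = (2 − (-8))/2 = 5.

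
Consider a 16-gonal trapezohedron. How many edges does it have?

64

The n-trapezohedron (dual of the n-antiprism) has V = 2·16 + 2 = 34, E = 4·16 = 64, F = 2·16 = 32.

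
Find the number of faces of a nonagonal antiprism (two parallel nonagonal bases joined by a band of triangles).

20

An antiprism on an n-gon has two n-gon caps and 2n triangles: V = 2·9 = 18, E = 4·9 = 36, F = 2·9 + 2 = 20.
Check: V − E + F = 18 − 36 + 20 = 2.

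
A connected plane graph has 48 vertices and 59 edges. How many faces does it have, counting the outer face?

13

Euler's formula for a connected plane graph: V − E + F = 2, so F = 2 − 48 + 59 = 13.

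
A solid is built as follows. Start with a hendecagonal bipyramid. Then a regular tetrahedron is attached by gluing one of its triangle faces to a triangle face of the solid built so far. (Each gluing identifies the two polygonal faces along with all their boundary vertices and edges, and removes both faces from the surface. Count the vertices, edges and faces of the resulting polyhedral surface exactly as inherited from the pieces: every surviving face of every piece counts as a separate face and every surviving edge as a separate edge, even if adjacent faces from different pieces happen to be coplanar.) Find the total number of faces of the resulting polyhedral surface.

24

A hendecagonal bipyramid: V=13, E=33, F=22.
Attach a regular tetrahedron (V=4, E=6, F=4) along a 3-gon: merge 3 vertices and 3 edges, delete both glued faces → V=14, E=36, F=24.
Check: V − E + F = 14 − 36 + 24 = 2.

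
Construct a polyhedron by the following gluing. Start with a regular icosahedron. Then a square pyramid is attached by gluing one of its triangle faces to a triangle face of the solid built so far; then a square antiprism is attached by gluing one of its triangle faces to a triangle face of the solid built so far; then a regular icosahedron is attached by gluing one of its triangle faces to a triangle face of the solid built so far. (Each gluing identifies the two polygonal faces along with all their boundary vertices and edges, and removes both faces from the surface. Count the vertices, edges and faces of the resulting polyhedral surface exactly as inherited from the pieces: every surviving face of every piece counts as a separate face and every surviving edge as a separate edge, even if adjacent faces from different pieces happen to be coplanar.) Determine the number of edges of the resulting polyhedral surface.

75

A regular icosahedron: V=12, E=30, F=20.
Attach a square pyramid (V=5, E=8, F=5) along a 3-gon: merge 3 vertices and 3 edges, delete both glued faces → V=14, E=35, F=23.
Attach a square antiprism (V=8, E=16, F=10) along a 3-gon: merge 3 vertices and 3 edges, delete both glued faces → V=19, E=48, F=31.
Attach a regular icosahedron (V=12, E=30, F=20) along a 3-gon: merge 3 vertices and 3 edges, delete both glued faces → V=28, E=75, F=49.
Check: V − E + F = 28 − 75 + 49 = 2.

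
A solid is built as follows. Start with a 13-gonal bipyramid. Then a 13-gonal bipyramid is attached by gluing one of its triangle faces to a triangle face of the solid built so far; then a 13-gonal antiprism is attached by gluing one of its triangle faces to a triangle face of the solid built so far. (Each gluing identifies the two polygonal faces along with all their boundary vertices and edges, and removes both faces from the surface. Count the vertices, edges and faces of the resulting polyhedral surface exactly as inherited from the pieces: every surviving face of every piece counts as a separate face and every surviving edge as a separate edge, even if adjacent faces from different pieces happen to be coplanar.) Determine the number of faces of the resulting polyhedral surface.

A 13-gonal bipyramid: V=15, E=39, F=26.
Attach a 13-gonal bipyramid (V=15, E=39, F=26) along a 3-gon: merge 3 vertices and 3 edges, delete both glued faces → V=27, E=75, F=50.
Attach a 13-gonal antiprism (V=26, E=52, F=28) along a 3-gon: merge 3 vertices and 3 edges, delete both glued faces → V=50, E=124, F=76.
Check: V − E + F = 50 − 124 + 76 = 2.

76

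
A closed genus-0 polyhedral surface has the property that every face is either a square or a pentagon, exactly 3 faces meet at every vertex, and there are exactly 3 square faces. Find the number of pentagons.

Let x be the number of pentagons; then F = 3 + x.
Edge–face incidences: 2E = 4·3 + 5·x = 12 + 5x.
Every vertex has degree 3, so 3V = 2E.
Euler: V − E + F = 2 ⇒ (2E)/3 − E + (3 + x) = 2.
Multiply by 6: 2·(2E) − 3·(2E) + 6·(3 + x) = 12, i.e. 18 + 6x − (12 + 5x) = 12.
Collecting terms: x + 6 = 12, so x = 6.
Then 2E = 12 + 5·6 = 42, so E = 21, V = 2E/3 = 14, F = 3 + 6 = 9.

6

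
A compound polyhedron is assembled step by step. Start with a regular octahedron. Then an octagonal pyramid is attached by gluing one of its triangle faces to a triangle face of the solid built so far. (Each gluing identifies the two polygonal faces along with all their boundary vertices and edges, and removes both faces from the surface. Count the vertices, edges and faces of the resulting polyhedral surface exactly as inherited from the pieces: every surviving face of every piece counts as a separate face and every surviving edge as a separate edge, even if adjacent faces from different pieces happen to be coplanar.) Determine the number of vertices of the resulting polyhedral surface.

12

A regular octahedron: V=6, E=12, F=8.
Attach an octagonal pyramid (V=9, E=16, F=9) along a 3-gon: merge 3 vertices and 3 edges, delete both glued faces → V=12, E=25, F=15.
Check: V − E + F = 12 − 25 + 15 = 2.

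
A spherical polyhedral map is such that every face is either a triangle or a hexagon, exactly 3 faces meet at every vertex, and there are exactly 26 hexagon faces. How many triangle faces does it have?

4

Let x be the number of triangles; then F = 26 + x.
Edge–face incidences: 2E = 6·26 + 3·x = 156 + 3x.
Every vertex has degree 3, so 3V = 2E.
Euler: V − E + F = 2 ⇒ (2E)/3 − E + (26 + x) = 2.
Multiply by 6: 2·(2E) − 3·(2E) + 6·(26 + x) = 12, i.e. 156 + 6x − (156 + 3x) = 12.
Collecting terms: 3x = 12, so x = 4.
Then 2E = 156 + 3·4 = 168, so E = 84, V = 2E/3 = 56, F = 26 + 4 = 30.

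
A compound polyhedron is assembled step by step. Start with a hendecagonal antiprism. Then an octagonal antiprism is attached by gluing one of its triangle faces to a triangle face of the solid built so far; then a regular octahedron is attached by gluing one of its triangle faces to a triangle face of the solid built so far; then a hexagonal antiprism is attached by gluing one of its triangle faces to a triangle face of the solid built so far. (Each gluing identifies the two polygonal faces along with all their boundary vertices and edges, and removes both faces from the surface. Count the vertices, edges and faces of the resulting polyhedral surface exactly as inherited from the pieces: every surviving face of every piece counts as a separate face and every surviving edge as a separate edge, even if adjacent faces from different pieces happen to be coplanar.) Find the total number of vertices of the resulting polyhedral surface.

A hendecagonal antiprism: V=22, E=44, F=24.
Attach an octagonal antiprism (V=16, E=32, F=18) along a 3-gon: merge 3 vertices and 3 edges, delete both glued faces → V=35, E=73, F=40.
Attach a regular octahedron (V=6, E=12, F=8) along a 3-gon: merge 3 vertices and 3 edges, delete both glued faces → V=38, E=82, F=46.
Attach a hexagonal antiprism (V=12, E=24, F=14) along a 3-gon: merge 3 vertices and 3 edges, delete both glued faces → V=47, E=103, F=58.
Check: V − E + F = 47 − 103 + 58 = 2.

47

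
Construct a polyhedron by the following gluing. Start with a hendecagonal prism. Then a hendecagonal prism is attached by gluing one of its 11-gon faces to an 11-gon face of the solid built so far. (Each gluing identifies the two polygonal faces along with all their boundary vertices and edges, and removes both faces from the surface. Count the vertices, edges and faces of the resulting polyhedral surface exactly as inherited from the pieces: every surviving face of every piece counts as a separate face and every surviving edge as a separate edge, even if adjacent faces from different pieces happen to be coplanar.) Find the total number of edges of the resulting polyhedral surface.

55

A hendecagonal prism: V=22, E=33, F=13.
Attach a hendecagonal prism (V=22, E=33, F=13) along an 11-gon: merge 11 vertices and 11 edges, delete both glued faces → V=33, E=55, F=24.
Check: V − E + F = 33 − 55 + 24 = 2.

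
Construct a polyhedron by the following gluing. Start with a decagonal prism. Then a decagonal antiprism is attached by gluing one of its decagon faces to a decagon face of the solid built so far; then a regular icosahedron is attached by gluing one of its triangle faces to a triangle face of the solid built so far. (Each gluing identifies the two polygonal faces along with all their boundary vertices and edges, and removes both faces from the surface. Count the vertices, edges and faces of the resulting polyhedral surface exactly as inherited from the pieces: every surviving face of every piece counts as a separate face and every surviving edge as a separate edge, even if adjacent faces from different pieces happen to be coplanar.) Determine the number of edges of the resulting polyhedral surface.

A decagonal prism: V=20, E=30, F=12.
Attach a decagonal antiprism (V=20, E=40, F=22) along a 10-gon: merge 10 vertices and 10 edges, delete both glued faces → V=30, E=60, F=32.
Attach a regular icosahedron (V=12, E=30, F=20) along a 3-gon: merge 3 vertices and 3 edges, delete both glued faces → V=39, E=87, F=50.
Check: V − E + F = 39 − 87 + 50 = 2.

87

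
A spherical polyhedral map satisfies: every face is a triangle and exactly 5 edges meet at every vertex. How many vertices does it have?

12

Each face has 3 edges and each edge borders two faces, so 2E = 3F.
Each vertex has degree 5, so 5V = 2E and hence V = 3F/5.
Euler: V − E + F = 2 ⇒ (3F/5) − (3F/2) + F = 2.
Multiply by 10: (6 − 15 + 10)F = 20, i.e. 1F = 20.
So F = 20, E = 3·20/2 = 30, V = 3·20/5 = 12.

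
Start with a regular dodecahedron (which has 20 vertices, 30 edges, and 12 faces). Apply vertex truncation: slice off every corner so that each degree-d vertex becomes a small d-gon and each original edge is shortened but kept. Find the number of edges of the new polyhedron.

Truncation replaces each original edge-end by a new vertex, so V′ = 2E = 60.
Each original edge survives, and each old vertex of degree d contributes d new edges; summing degrees gives Σd = 2E, so E′ = E + 2E = 3E = 90.
Each original face survives and each original vertex becomes one new face: F′ = F + V = 32.

90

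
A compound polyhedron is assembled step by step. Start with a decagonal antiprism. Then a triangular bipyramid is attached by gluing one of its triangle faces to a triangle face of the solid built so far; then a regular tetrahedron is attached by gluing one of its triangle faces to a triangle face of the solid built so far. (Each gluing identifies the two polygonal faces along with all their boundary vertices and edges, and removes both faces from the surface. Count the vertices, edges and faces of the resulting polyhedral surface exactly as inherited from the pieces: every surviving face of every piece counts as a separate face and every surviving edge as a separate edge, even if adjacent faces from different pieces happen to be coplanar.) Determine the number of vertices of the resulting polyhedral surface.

A decagonal antiprism: V=20, E=40, F=22.
Attach a triangular bipyramid (V=5, E=9, F=6) along a 3-gon: merge 3 vertices and 3 edges, delete both glued faces → V=22, E=46, F=26.
Attach a regular tetrahedron (V=4, E=6, F=4) along a 3-gon: merge 3 vertices and 3 edges, delete both glued faces → V=23, E=49, F=28.
Check: V − E + F = 23 − 49 + 28 = 2.

23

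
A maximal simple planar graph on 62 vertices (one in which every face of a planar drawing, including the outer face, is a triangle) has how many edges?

In a plane triangulation 3F = 2E and V − E + F = 2, so E = 3V − 6 = 3·62 − 6 = 180.

180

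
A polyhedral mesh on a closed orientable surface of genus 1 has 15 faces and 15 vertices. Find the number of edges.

30

For a closed orientable surface of genus 1, χ = 2 − 2·1 = 0.
E = V + F − (0) = 15 + 15 − (0) = 30.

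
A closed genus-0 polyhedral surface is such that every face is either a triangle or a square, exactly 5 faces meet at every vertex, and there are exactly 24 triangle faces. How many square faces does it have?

2

Let x be the number of squares; then F = 24 + x.
Edge–face incidences: 2E = 3·24 + 4·x = 72 + 4x.
Every vertex has degree 5, so 5V = 2E.
Euler: V − E + F = 2 ⇒ (2E)/5 − E + (24 + x) = 2.
Multiply by 10: 2·(2E) − 5·(2E) + 10·(24 + x) = 20, i.e. 240 + 10x − 3·(72 + 4x) = 20.
Collecting terms: −2x + 24 = 20, so −2x = −4, so x = 2.
Then 2E = 72 + 4·2 = 80, so E = 40, V = 2E/5 = 16, F = 24 + 2 = 26.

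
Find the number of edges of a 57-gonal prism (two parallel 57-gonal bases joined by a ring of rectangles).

A prism on an n-gon has two n-gon bases and n rectangular sides: V = 2·57 = 114, E = 3·57 = 171, F = 57 + 2 = 59.

171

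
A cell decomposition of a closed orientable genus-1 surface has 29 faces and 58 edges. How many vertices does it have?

29

For a closed orientable surface of genus 1, χ = 2 − 2·1 = 0.
V = 0 + E − F = 0 + 58 − 29 = 29.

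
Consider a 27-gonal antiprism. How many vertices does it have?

54

An antiprism on an n-gon has two n-gon caps and 2n triangles: V = 2·27 = 54, E = 4·27 = 108, F = 2·27 + 2 = 56.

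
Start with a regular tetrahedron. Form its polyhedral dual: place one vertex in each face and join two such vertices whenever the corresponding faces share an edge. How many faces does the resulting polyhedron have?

The base solid has V = 4, E = 6, F = 4.
The dual swaps V and F and preserves E: V′ = F = 4, E′ = E = 6, F′ = V = 4.

4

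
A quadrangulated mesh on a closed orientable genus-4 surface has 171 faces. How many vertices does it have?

χ = 2 − 2·4 = -6, and every face is a square so 4F = 2E.
E = 4·171/2 = 342. Then V = -6 + E − F = -6 + 342 − 171 = 165.

165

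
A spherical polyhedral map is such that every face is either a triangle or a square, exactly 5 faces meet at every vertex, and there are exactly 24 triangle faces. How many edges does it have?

40

Let x be the number of squares; then F = 24 + x.
Edge–face incidences: 2E = 3·24 + 4·x = 72 + 4x.
Every vertex has degree 5, so 5V = 2E.
Euler: V − E + F = 2 ⇒ (2E)/5 − E + (24 + x) = 2.
Multiply by 10: 2·(2E) − 5·(2E) + 10·(24 + x) = 20, i.e. 240 + 10x − 3·(72 + 4x) = 20.
Collecting terms: −2x + 24 = 20, so −2x = −4, so x = 2.
Then 2E = 72 + 4·2 = 80, so E = 40, V = 2E/5 = 16, F = 24 + 2 = 26.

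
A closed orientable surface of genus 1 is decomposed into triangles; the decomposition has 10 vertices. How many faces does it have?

χ = 2 − 2·1 = 0, and every face is a triangle so 3F = 2E.
V − E + F = 0 with E = 3F/2 gives 10 − (3/2 − 1)·F = 0, so F = 20 and E = 30.

20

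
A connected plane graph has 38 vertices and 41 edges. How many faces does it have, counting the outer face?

Euler's formula for a connected plane graph: V − E + F = 2, so F = 2 − 38 + 41 = 5.

5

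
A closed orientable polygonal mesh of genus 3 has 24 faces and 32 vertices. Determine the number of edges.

60

For a closed orientable surface of genus 3, χ = 2 − 2·3 = -4.
E = V + F − (-4) = 32 + 24 − (-4) = 60.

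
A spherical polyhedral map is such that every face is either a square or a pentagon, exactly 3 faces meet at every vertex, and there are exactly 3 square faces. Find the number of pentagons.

6

Let x be the number of pentagons; then F = 3 + x.
Edge–face incidences: 2E = 4·3 + 5·x = 12 + 5x.
Every vertex has degree 3, so 3V = 2E.
Euler: V − E + F = 2 ⇒ (2E)/3 − E + (3 + x) = 2.
Multiply by 6: 2·(2E) − 3·(2E) + 6·(3 + x) = 12, i.e. 18 + 6x − (12 + 5x) = 12.
Collecting terms: x + 6 = 12, so x = 6.
Then 2E = 12 + 5·6 = 42, so E = 21, V = 2E/3 = 14, F = 3 + 6 = 9.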